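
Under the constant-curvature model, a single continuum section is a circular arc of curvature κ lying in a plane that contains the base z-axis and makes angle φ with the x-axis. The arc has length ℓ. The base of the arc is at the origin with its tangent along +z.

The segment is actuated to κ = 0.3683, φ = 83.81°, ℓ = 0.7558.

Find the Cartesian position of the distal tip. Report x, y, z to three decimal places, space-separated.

θ = κ·ℓ = 0.3683 × 0.7558 = 0.27836 rad
ρ = (1 − cos θ)/κ = (1 − 0.96151)/0.3683 = 0.10452
z = sin θ / κ = 0.27478/0.3683 = 0.74608
x = ρ cos φ = 0.10452 × cos(83.81°) = 0.01127
y = ρ sin φ = 0.10452 × sin(83.81°) = 0.10391

0.011 0.104 0.746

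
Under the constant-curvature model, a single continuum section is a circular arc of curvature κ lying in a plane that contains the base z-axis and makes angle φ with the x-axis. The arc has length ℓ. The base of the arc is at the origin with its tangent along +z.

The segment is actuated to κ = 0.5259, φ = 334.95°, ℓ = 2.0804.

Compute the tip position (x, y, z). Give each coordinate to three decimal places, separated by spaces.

0.932 -0.436 1.689

θ = κ·ℓ = 0.5259 × 2.0804 = 1.09408 rad
ρ = (1 − cos θ)/κ = (1 − 0.45886)/0.5259 = 1.02898
z = sin θ / κ = 0.88851/0.5259 = 1.68950
x = ρ cos φ = 1.02898 × cos(334.95°) = 0.93219
y = ρ sin φ = 1.02898 × sin(334.95°) = -0.43568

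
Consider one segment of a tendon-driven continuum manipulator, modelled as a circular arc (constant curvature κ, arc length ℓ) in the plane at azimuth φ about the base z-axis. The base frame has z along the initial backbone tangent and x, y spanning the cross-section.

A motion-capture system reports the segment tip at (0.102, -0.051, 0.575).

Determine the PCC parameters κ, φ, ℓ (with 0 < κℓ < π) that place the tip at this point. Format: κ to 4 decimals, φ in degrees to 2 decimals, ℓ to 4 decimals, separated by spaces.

ρ = √(x²+y²) = √(0.102² + -0.051²) = 0.11404
φ = atan2(y, x) mod 360° = atan2(-0.051, 0.102) = 333.4349°
|p|² = ρ² + z² = 0.11404² + 0.575² = 0.34363
κ = 2ρ / |p|² = 2×0.11404 / 0.34363 = 0.66373
θ = 2·atan2(ρ, z) = 2·atan2(0.11404, 0.575) = 0.39158 rad
ℓ = θ/κ = 0.39158/0.66373 = 0.58996

0.6637 333.43 0.5900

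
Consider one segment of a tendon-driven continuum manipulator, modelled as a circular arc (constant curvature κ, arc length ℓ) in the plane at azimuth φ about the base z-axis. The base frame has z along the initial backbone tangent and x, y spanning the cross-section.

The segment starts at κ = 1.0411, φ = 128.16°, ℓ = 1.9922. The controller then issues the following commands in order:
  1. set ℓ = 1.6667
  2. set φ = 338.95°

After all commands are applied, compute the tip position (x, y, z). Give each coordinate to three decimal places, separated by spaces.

initial: κ=1.0411, φ=128.16°, ℓ=1.9922
cmd 1: set ℓ=1.6667 → (κ,φ,ℓ)=(1.0411,128.16°,1.6667) → tip=(-0.6906,0.8789,0.9476)
cmd 2: set φ=338.95° → (κ,φ,ℓ)=(1.0411,338.95°,1.6667) → tip=(1.0431,-0.4015,0.9476)

1.043 -0.401 0.948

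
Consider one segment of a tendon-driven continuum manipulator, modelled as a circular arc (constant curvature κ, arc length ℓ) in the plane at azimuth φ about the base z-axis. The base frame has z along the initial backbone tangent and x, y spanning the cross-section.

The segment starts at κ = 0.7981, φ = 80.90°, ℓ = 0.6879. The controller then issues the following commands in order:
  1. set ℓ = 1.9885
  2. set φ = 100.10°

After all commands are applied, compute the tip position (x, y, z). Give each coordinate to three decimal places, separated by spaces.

initial: κ=0.7981, φ=80.90°, ℓ=0.6879
cmd 1: set ℓ=1.9885 → (κ,φ,ℓ)=(0.7981,80.90°,1.9885) → tip=(0.2014,1.2573,1.2528)
cmd 2: set φ=100.10° → (κ,φ,ℓ)=(0.7981,100.10°,1.9885) → tip=(-0.2233,1.2536,1.2528)

-0.223 1.254 1.253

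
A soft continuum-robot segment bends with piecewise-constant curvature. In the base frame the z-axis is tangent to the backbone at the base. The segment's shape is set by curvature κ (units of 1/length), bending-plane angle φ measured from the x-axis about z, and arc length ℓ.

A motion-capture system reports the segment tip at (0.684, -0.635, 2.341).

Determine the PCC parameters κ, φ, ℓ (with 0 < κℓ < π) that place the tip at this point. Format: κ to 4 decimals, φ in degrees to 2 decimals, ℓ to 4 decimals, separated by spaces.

ρ = √(x²+y²) = √(0.684² + -0.635²) = 0.93332
φ = atan2(y, x) mod 360° = atan2(-0.635, 0.684) = 317.1275°
|p|² = ρ² + z² = 0.93332² + 2.341² = 6.35136
κ = 2ρ / |p|² = 2×0.93332 / 6.35136 = 0.29390
θ = 2·atan2(ρ, z) = 2·atan2(0.93332, 2.341) = 0.75874 rad
ℓ = θ/κ = 0.75874/0.29390 = 2.58167

0.2939 317.13 2.5817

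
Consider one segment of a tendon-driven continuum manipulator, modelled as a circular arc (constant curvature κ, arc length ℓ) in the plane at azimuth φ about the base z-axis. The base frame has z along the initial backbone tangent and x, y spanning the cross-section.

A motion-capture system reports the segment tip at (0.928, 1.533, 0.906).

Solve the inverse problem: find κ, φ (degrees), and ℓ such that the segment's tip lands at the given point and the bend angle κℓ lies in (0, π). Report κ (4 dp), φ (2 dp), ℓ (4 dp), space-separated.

ρ = √(x²+y²) = √(0.928² + 1.533²) = 1.79200
φ = atan2(y, x) mod 360° = atan2(1.533, 0.928) = 58.8114°
|p|² = ρ² + z² = 1.79200² + 0.906² = 4.03211
κ = 2ρ / |p|² = 2×1.79200 / 4.03211 = 0.88887
θ = 2·atan2(ρ, z) = 2·atan2(1.79200, 0.906) = 2.20539 rad
ℓ = θ/κ = 2.20539/0.88887 = 2.48113

0.8889 58.81 2.4811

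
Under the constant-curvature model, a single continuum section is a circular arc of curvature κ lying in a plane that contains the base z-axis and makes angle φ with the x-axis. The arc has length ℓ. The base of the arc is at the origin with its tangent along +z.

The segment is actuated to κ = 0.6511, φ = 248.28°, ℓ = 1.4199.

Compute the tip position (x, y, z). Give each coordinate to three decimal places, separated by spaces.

θ = κ·ℓ = 0.6511 × 1.4199 = 0.92450 rad
ρ = (1 − cos θ)/κ = (1 − 0.60224)/0.6511 = 0.61091
z = sin θ / κ = 0.79832/0.6511 = 1.22611
x = ρ cos φ = 0.61091 × cos(248.28°) = -0.22608
y = ρ sin φ = 0.61091 × sin(248.28°) = -0.56754

-0.226 -0.568 1.226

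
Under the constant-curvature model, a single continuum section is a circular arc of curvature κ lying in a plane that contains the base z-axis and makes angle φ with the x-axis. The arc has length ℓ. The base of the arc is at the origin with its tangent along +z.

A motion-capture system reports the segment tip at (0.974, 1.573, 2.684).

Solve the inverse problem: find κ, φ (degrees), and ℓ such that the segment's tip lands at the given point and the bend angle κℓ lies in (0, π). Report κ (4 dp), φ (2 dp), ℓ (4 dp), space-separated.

ρ = √(x²+y²) = √(0.974² + 1.573²) = 1.85014
φ = atan2(y, x) mod 360° = atan2(1.573, 0.974) = 58.2343°
|p|² = ρ² + z² = 1.85014² + 2.684² = 10.62686
κ = 2ρ / |p|² = 2×1.85014 / 10.62686 = 0.34820
θ = 2·atan2(ρ, z) = 2·atan2(1.85014, 2.684) = 1.20705 rad
ℓ = θ/κ = 1.20705/0.34820 = 3.46653

0.3482 58.23 3.4665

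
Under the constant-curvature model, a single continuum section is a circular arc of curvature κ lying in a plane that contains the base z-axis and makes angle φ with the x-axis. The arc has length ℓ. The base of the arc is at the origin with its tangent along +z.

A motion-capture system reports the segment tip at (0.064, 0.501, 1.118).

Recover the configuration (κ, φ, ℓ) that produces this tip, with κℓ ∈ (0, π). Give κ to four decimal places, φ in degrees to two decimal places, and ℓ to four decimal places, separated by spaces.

0.6712 82.72 1.2644

ρ = √(x²+y²) = √(0.064² + 0.501²) = 0.50507
φ = atan2(y, x) mod 360° = atan2(0.501, 0.064) = 82.7202°
|p|² = ρ² + z² = 0.50507² + 1.118² = 1.50502
κ = 2ρ / |p|² = 2×0.50507 / 1.50502 = 0.67118
θ = 2·atan2(ρ, z) = 2·atan2(0.50507, 1.118) = 0.84864 rad
ℓ = θ/κ = 0.84864/0.67118 = 1.26439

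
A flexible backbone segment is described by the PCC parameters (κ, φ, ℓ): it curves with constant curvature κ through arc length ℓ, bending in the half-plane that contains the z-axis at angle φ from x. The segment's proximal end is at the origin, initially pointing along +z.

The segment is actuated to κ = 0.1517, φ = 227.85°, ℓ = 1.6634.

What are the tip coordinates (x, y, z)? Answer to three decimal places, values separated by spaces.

-0.140 -0.155 1.646

θ = κ·ℓ = 0.1517 × 1.6634 = 0.25234 rad
ρ = (1 − cos θ)/κ = (1 − 0.96833)/0.1517 = 0.20876
z = sin θ / κ = 0.24967/0.1517 = 1.64580
x = ρ cos φ = 0.20876 × cos(227.85°) = -0.14009
y = ρ sin φ = 0.20876 × sin(227.85°) = -0.15477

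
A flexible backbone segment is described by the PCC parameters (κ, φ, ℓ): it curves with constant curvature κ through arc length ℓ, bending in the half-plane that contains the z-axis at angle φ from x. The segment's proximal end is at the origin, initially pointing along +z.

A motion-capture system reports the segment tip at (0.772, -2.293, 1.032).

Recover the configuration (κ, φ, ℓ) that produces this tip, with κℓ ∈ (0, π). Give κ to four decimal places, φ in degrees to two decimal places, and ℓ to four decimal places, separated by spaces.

0.6994 288.61 3.3390

ρ = √(x²+y²) = √(0.772² + -2.293²) = 2.41947
φ = atan2(y, x) mod 360° = atan2(-2.293, 0.772) = 288.6072°
|p|² = ρ² + z² = 2.41947² + 1.032² = 6.91886
κ = 2ρ / |p|² = 2×2.41947 / 6.91886 = 0.69938
θ = 2·atan2(ρ, z) = 2·atan2(2.41947, 1.032) = 2.33524 rad
ℓ = θ/κ = 2.33524/0.69938 = 3.33900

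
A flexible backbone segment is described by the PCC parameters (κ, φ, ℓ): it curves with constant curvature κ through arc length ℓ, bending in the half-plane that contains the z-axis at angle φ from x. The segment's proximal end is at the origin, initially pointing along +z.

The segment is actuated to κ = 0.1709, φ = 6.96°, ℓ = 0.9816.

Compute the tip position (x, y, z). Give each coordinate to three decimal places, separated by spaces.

θ = κ·ℓ = 0.1709 × 0.9816 = 0.16776 rad
ρ = (1 − cos θ)/κ = (1 − 0.98596)/0.1709 = 0.08214
z = sin θ / κ = 0.16697/0.1709 = 0.97700
x = ρ cos φ = 0.08214 × cos(6.96°) = 0.08154
y = ρ sin φ = 0.08214 × sin(6.96°) = 0.00995

0.082 0.010 0.977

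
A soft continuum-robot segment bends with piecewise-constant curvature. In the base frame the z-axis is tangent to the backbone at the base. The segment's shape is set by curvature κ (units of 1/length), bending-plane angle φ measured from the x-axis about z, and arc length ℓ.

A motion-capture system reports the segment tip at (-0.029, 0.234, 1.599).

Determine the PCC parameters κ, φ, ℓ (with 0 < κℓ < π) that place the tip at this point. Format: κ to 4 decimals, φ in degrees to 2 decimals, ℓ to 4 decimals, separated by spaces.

ρ = √(x²+y²) = √(-0.029² + 0.234²) = 0.23579
φ = atan2(y, x) mod 360° = atan2(0.234, -0.029) = 97.0647°
|p|² = ρ² + z² = 0.23579² + 1.599² = 2.61240
κ = 2ρ / |p|² = 2×0.23579 / 2.61240 = 0.18052
θ = 2·atan2(ρ, z) = 2·atan2(0.23579, 1.599) = 0.29281 rad
ℓ = θ/κ = 0.29281/0.18052 = 1.62208

0.1805 97.06 1.6221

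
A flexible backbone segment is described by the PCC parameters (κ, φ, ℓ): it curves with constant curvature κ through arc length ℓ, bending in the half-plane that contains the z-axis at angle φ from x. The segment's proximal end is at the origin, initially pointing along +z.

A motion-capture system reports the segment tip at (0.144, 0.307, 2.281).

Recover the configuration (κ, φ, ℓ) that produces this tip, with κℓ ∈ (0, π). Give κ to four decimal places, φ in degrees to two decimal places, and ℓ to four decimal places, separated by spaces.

0.1275 64.87 2.3145

ρ = √(x²+y²) = √(0.144² + 0.307²) = 0.33909
φ = atan2(y, x) mod 360° = atan2(0.307, 0.144) = 64.8708°
|p|² = ρ² + z² = 0.33909² + 2.281² = 5.31795
κ = 2ρ / |p|² = 2×0.33909 / 5.31795 = 0.12753
θ = 2·atan2(ρ, z) = 2·atan2(0.33909, 2.281) = 0.29516 rad
ℓ = θ/κ = 0.29516/0.12753 = 2.31446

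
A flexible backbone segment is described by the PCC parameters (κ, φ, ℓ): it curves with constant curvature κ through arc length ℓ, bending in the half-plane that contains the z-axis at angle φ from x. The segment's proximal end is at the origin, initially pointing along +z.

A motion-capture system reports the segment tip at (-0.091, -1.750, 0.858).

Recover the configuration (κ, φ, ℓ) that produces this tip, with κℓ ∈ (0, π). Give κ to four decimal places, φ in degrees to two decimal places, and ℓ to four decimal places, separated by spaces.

0.9206 267.02 2.4233

ρ = √(x²+y²) = √(-0.091² + -1.750²) = 1.75236
φ = atan2(y, x) mod 360° = atan2(-1.750, -0.091) = 267.0233°
|p|² = ρ² + z² = 1.75236² + 0.858² = 3.80695
κ = 2ρ / |p|² = 2×1.75236 / 3.80695 = 0.92061
θ = 2·atan2(ρ, z) = 2·atan2(1.75236, 0.858) = 2.23097 rad
ℓ = θ/κ = 2.23097/0.92061 = 2.42335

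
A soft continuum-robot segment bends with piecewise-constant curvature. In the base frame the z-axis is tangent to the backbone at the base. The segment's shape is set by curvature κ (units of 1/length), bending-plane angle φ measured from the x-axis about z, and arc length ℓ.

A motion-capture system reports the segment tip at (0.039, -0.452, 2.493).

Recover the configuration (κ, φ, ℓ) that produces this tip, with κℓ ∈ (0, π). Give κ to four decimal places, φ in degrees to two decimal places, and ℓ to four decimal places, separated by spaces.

0.1413 274.93 2.5477

ρ = √(x²+y²) = √(0.039² + -0.452²) = 0.45368
φ = atan2(y, x) mod 360° = atan2(-0.452, 0.039) = 274.9314°
|p|² = ρ² + z² = 0.45368² + 2.493² = 6.42087
κ = 2ρ / |p|² = 2×0.45368 / 6.42087 = 0.14131
θ = 2·atan2(ρ, z) = 2·atan2(0.45368, 2.493) = 0.36002 rad
ℓ = θ/κ = 0.36002/0.14131 = 2.54768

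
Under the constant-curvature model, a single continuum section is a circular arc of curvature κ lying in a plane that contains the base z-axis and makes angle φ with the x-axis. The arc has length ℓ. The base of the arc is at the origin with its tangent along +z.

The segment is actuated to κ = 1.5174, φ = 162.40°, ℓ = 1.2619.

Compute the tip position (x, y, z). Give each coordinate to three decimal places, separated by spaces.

-0.840 0.266 0.620

θ = κ·ℓ = 1.5174 × 1.2619 = 1.91481 rad
ρ = (1 − cos θ)/κ = (1 − -0.33727)/1.5174 = 0.88129
z = sin θ / κ = 0.94141/1.5174 = 0.62041
x = ρ cos φ = 0.88129 × cos(162.40°) = -0.84003
y = ρ sin φ = 0.88129 × sin(162.40°) = 0.26647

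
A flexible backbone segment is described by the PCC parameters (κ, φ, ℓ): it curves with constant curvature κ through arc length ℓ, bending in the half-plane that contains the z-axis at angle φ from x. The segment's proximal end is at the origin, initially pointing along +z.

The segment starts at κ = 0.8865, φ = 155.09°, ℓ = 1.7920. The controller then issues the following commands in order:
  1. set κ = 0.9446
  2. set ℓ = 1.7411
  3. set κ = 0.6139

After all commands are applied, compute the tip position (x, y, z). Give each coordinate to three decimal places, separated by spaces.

-0.767 0.356 1.428

initial: κ=0.8865, φ=155.09°, ℓ=1.7920
cmd 1: set κ=0.9446 → (κ,φ,ℓ)=(0.9446,155.09°,1.7920) → tip=(-1.0769,0.5001,1.0508)
cmd 2: set ℓ=1.7411 → (κ,φ,ℓ)=(0.9446,155.09°,1.7411) → tip=(-1.0310,0.4788,1.0558)
cmd 3: set κ=0.6139 → (κ,φ,ℓ)=(0.6139,155.09°,1.7411) → tip=(-0.7666,0.3560,1.4280)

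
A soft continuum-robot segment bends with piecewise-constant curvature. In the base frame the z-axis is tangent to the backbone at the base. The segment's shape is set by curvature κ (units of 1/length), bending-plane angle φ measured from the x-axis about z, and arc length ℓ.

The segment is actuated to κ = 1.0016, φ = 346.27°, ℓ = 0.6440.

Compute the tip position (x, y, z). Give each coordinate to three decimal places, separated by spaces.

θ = κ·ℓ = 1.0016 × 0.6440 = 0.64503 rad
ρ = (1 − cos θ)/κ = (1 − 0.79908)/1.0016 = 0.20060
z = sin θ / κ = 0.60122/1.0016 = 0.60026
x = ρ cos φ = 0.20060 × cos(346.27°) = 0.19487
y = ρ sin φ = 0.20060 × sin(346.27°) = -0.04761

0.195 -0.048 0.600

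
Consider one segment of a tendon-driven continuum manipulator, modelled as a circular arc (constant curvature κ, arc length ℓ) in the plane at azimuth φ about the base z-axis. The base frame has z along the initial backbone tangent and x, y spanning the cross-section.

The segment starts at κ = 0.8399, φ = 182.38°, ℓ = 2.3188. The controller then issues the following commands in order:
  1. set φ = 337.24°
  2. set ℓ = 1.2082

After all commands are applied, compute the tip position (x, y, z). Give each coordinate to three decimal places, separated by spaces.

initial: κ=0.8399, φ=182.38°, ℓ=2.3188
cmd 1: set φ=337.24° → (κ,φ,ℓ)=(0.8399,337.24°,2.3188) → tip=(1.5018,-0.6301,1.1071)
cmd 2: set ℓ=1.2082 → (κ,φ,ℓ)=(0.8399,337.24°,1.2082) → tip=(0.5184,-0.2175,1.0113)

0.518 -0.217 1.011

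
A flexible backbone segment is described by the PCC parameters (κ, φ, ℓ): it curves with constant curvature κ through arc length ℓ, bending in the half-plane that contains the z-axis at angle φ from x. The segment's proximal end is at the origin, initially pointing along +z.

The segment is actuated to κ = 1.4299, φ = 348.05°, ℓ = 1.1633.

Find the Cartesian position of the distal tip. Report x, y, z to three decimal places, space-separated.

θ = κ·ℓ = 1.4299 × 1.1633 = 1.66340 rad
ρ = (1 − cos θ)/κ = (1 − -0.09247)/1.4299 = 0.76402
z = sin θ / κ = 0.99572/1.4299 = 0.69635
x = ρ cos φ = 0.76402 × cos(348.05°) = 0.74746
y = ρ sin φ = 0.76402 × sin(348.05°) = -0.15820

0.747 -0.158 0.696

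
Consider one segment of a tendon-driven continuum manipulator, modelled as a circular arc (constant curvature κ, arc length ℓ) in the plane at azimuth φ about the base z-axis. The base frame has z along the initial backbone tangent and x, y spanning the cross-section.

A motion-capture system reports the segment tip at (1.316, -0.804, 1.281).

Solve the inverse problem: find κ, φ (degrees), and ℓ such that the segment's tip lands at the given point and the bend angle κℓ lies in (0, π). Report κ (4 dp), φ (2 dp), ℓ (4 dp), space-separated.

0.7674 328.58 2.2873

ρ = √(x²+y²) = √(1.316² + -0.804²) = 1.54216
φ = atan2(y, x) mod 360° = atan2(-0.804, 1.316) = 328.5775°
|p|² = ρ² + z² = 1.54216² + 1.281² = 4.01923
κ = 2ρ / |p|² = 2×1.54216 / 4.01923 = 0.76739
θ = 2·atan2(ρ, z) = 2·atan2(1.54216, 1.281) = 1.75529 rad
ℓ = θ/κ = 1.75529/0.76739 = 2.28734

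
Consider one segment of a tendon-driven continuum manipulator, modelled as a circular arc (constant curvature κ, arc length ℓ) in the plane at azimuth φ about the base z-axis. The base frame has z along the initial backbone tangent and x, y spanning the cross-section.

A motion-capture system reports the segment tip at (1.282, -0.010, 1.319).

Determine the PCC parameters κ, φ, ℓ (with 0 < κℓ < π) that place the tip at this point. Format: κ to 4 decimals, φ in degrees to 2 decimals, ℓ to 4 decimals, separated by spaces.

ρ = √(x²+y²) = √(1.282² + -0.010²) = 1.28204
φ = atan2(y, x) mod 360° = atan2(-0.010, 1.282) = 359.5531°
|p|² = ρ² + z² = 1.28204² + 1.319² = 3.38338
κ = 2ρ / |p|² = 2×1.28204 / 3.38338 = 0.75784
θ = 2·atan2(ρ, z) = 2·atan2(1.28204, 1.319) = 1.54238 rad
ℓ = θ/κ = 1.54238/0.75784 = 2.03522

0.7578 359.55 2.0352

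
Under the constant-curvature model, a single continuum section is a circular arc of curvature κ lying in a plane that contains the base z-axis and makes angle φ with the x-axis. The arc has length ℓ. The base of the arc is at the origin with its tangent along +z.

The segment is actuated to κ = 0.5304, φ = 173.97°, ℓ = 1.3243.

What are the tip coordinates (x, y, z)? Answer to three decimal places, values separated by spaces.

-0.444 0.047 1.218

θ = κ·ℓ = 0.5304 × 1.3243 = 0.70241 rad
ρ = (1 − cos θ)/κ = (1 − 0.76329)/0.5304 = 0.44629
z = sin θ / κ = 0.64606/0.5304 = 1.21806
x = ρ cos φ = 0.44629 × cos(173.97°) = -0.44382
y = ρ sin φ = 0.44629 × sin(173.97°) = 0.04688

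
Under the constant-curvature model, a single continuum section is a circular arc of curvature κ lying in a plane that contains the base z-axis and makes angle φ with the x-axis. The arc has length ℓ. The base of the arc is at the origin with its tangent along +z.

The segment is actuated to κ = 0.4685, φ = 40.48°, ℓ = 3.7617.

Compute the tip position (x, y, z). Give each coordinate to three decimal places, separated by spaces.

θ = κ·ℓ = 0.4685 × 3.7617 = 1.76236 rad
ρ = (1 − cos θ)/κ = (1 − -0.19039)/0.4685 = 2.54086
z = sin θ / κ = 0.98171/0.4685 = 2.09543
x = ρ cos φ = 2.54086 × cos(40.48°) = 1.93266
y = ρ sin φ = 2.54086 × sin(40.48°) = 1.64948

1.933 1.649 2.095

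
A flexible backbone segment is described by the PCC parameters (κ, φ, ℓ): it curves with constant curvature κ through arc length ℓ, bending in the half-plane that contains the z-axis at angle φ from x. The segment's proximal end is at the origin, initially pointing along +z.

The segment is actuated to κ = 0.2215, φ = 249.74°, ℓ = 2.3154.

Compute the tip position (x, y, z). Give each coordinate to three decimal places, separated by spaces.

-0.201 -0.545 2.215

θ = κ·ℓ = 0.2215 × 2.3154 = 0.51286 rad
ρ = (1 − cos θ)/κ = (1 − 0.87134)/0.2215 = 0.58084
z = sin θ / κ = 0.49067/0.2215 = 2.21522
x = ρ cos φ = 0.58084 × cos(249.74°) = -0.20113
y = ρ sin φ = 0.58084 × sin(249.74°) = -0.54490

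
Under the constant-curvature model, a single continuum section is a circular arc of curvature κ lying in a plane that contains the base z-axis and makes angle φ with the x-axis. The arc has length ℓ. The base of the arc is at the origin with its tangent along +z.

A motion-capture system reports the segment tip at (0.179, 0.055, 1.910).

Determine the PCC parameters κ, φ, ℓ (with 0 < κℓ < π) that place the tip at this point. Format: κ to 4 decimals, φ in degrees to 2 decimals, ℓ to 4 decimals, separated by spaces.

ρ = √(x²+y²) = √(0.179² + 0.055²) = 0.18726
φ = atan2(y, x) mod 360° = atan2(0.055, 0.179) = 17.0802°
|p|² = ρ² + z² = 0.18726² + 1.910² = 3.68317
κ = 2ρ / |p|² = 2×0.18726 / 3.68317 = 0.10168
θ = 2·atan2(ρ, z) = 2·atan2(0.18726, 1.910) = 0.19546 rad
ℓ = θ/κ = 0.19546/0.10168 = 1.92222

0.1017 17.08 1.9222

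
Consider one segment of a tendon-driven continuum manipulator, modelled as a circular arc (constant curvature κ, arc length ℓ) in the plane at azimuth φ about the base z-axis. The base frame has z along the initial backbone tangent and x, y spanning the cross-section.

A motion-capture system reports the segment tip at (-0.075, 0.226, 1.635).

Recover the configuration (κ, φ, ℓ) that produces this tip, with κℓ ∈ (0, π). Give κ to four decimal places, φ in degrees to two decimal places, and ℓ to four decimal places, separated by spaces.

ρ = √(x²+y²) = √(-0.075² + 0.226²) = 0.23812
φ = atan2(y, x) mod 360° = atan2(0.226, -0.075) = 108.3589°
|p|² = ρ² + z² = 0.23812² + 1.635² = 2.72993
κ = 2ρ / |p|² = 2×0.23812 / 2.72993 = 0.17445
θ = 2·atan2(ρ, z) = 2·atan2(0.23812, 1.635) = 0.28924 rad
ℓ = θ/κ = 0.28924/0.17445 = 1.65802

0.1745 108.36 1.6580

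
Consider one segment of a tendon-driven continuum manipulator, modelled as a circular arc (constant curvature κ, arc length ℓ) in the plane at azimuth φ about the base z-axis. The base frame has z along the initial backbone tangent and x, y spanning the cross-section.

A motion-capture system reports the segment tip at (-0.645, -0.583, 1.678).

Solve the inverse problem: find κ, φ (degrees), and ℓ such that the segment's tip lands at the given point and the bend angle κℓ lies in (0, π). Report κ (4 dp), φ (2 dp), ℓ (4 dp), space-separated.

ρ = √(x²+y²) = √(-0.645² + -0.583²) = 0.86943
φ = atan2(y, x) mod 360° = atan2(-0.583, -0.645) = 222.1097°
|p|² = ρ² + z² = 0.86943² + 1.678² = 3.57160
κ = 2ρ / |p|² = 2×0.86943 / 3.57160 = 0.48686
θ = 2·atan2(ρ, z) = 2·atan2(0.86943, 1.678) = 0.95610 rad
ℓ = θ/κ = 0.95610/0.48686 = 1.96382

0.4869 222.11 1.9638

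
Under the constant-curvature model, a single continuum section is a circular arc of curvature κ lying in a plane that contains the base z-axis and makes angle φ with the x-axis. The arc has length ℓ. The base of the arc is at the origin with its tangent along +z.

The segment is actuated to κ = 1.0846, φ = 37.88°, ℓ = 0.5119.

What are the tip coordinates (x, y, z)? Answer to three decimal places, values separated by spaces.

θ = κ·ℓ = 1.0846 × 0.5119 = 0.55521 rad
ρ = (1 − cos θ)/κ = (1 − 0.84979)/1.0846 = 0.13849
z = sin θ / κ = 0.52712/1.0846 = 0.48600
x = ρ cos φ = 0.13849 × cos(37.88°) = 0.10931
y = ρ sin φ = 0.13849 × sin(37.88°) = 0.08504

0.109 0.085 0.486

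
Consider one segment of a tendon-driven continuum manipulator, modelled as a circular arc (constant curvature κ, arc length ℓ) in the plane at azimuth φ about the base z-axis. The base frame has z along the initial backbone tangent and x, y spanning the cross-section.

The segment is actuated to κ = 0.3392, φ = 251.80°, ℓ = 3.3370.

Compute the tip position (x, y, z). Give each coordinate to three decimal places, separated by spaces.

-0.530 -1.611 2.669

θ = κ·ℓ = 0.3392 × 3.3370 = 1.13191 rad
ρ = (1 − cos θ)/κ = (1 − 0.42493)/0.3392 = 1.69537
z = sin θ / κ = 0.90523/0.3392 = 2.66871
x = ρ cos φ = 1.69537 × cos(251.80°) = -0.52952
y = ρ sin φ = 1.69537 × sin(251.80°) = -1.61055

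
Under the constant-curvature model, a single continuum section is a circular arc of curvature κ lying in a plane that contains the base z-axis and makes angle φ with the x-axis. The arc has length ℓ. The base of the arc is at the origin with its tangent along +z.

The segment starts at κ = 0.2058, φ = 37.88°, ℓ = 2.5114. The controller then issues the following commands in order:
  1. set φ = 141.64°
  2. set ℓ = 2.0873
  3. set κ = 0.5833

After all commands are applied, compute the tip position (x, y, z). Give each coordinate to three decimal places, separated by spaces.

initial: κ=0.2058, φ=37.88°, ℓ=2.5114
cmd 1: set φ=141.64° → (κ,φ,ℓ)=(0.2058,141.64°,2.5114) → tip=(-0.4977,0.3939,2.4011)
cmd 2: set ℓ=2.0873 → (κ,φ,ℓ)=(0.2058,141.64°,2.0873) → tip=(-0.3462,0.2740,2.0237)
cmd 3: set κ=0.5833 → (κ,φ,ℓ)=(0.5833,141.64°,2.0873) → tip=(-0.8792,0.6959,1.6085)

-0.879 0.696 1.609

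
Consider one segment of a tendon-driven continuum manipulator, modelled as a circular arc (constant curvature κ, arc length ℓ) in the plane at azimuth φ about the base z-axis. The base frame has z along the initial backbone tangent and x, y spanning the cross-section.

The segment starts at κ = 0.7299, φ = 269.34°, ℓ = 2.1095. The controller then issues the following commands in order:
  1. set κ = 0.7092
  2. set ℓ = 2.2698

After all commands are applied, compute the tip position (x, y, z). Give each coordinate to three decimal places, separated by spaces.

initial: κ=0.7299, φ=269.34°, ℓ=2.1095
cmd 1: set κ=0.7092 → (κ,φ,ℓ)=(0.7092,269.34°,2.1095) → tip=(-0.0150,-1.3047,1.4061)
cmd 2: set ℓ=2.2698 → (κ,φ,ℓ)=(0.7092,269.34°,2.2698) → tip=(-0.0169,-1.4648,1.4090)

-0.017 -1.465 1.409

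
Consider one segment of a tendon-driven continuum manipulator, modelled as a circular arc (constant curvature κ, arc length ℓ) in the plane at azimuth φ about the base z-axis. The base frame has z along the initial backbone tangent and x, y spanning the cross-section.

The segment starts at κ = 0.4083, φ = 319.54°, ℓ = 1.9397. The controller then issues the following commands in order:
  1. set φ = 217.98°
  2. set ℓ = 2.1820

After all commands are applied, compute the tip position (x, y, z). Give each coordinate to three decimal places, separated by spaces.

initial: κ=0.4083, φ=319.54°, ℓ=1.9397
cmd 1: set φ=217.98° → (κ,φ,ℓ)=(0.4083,217.98°,1.9397) → tip=(-0.5744,-0.4485,1.7432)
cmd 2: set ℓ=2.1820 → (κ,φ,ℓ)=(0.4083,217.98°,2.1820) → tip=(-0.7168,-0.5596,1.9046)

-0.717 -0.560 1.905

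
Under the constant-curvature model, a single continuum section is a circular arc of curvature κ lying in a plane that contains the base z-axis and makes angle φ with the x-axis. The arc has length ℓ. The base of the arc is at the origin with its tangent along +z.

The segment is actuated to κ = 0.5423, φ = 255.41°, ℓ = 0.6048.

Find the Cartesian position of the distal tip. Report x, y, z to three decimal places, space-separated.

-0.025 -0.095 0.594

θ = κ·ℓ = 0.5423 × 0.6048 = 0.32798 rad
ρ = (1 − cos θ)/κ = (1 − 0.94669)/0.5423 = 0.09830
z = sin θ / κ = 0.32213/0.5423 = 0.59401
x = ρ cos φ = 0.09830 × cos(255.41°) = -0.02476
y = ρ sin φ = 0.09830 × sin(255.41°) = -0.09513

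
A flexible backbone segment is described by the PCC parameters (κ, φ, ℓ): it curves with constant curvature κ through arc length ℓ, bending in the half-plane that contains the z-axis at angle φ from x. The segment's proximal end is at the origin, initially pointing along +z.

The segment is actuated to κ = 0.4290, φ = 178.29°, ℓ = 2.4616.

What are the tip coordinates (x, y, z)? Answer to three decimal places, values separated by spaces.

θ = κ·ℓ = 0.4290 × 2.4616 = 1.05603 rad
ρ = (1 − cos θ)/κ = (1 − 0.49233)/0.4290 = 1.18337
z = sin θ / κ = 0.87041/0.4290 = 2.02892
x = ρ cos φ = 1.18337 × cos(178.29°) = -1.18284
y = ρ sin φ = 1.18337 × sin(178.29°) = 0.03531

-1.183 0.035 2.029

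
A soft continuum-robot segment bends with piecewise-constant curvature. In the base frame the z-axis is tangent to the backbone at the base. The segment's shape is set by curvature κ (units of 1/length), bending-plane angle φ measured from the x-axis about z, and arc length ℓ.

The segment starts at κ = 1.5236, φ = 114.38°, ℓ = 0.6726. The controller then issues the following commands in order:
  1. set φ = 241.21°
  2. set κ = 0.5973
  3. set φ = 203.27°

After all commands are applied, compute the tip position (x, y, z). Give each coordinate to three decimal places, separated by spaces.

initial: κ=1.5236, φ=114.38°, ℓ=0.6726
cmd 1: set φ=241.21° → (κ,φ,ℓ)=(1.5236,241.21°,0.6726) → tip=(-0.1519,-0.2765,0.5609)
cmd 2: set κ=0.5973 → (κ,φ,ℓ)=(0.5973,241.21°,0.6726) → tip=(-0.0642,-0.1168,0.6547)
cmd 3: set φ=203.27° → (κ,φ,ℓ)=(0.5973,203.27°,0.6726) → tip=(-0.1225,-0.0527,0.6547)

-0.122 -0.053 0.655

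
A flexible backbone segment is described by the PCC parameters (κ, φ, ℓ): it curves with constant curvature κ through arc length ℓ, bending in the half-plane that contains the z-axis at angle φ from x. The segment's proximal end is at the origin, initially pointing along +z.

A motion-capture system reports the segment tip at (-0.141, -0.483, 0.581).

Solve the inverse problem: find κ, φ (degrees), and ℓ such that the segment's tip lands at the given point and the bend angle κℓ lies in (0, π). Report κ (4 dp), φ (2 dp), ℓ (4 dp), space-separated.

ρ = √(x²+y²) = √(-0.141² + -0.483²) = 0.50316
φ = atan2(y, x) mod 360° = atan2(-0.483, -0.141) = 253.7261°
|p|² = ρ² + z² = 0.50316² + 0.581² = 0.59073
κ = 2ρ / |p|² = 2×0.50316 / 0.59073 = 1.70352
θ = 2·atan2(ρ, z) = 2·atan2(0.50316, 0.581) = 1.42745 rad
ℓ = θ/κ = 1.42745/1.70352 = 0.83794

1.7035 253.73 0.8379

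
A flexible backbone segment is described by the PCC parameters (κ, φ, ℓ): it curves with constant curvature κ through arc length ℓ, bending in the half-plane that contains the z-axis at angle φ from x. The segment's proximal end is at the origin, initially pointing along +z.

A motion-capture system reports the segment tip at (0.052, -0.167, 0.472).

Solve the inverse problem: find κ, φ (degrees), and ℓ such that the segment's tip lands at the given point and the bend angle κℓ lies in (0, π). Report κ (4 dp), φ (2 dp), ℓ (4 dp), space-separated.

1.3806 287.30 0.5141

ρ = √(x²+y²) = √(0.052² + -0.167²) = 0.17491
φ = atan2(y, x) mod 360° = atan2(-0.167, 0.052) = 287.2954°
|p|² = ρ² + z² = 0.17491² + 0.472² = 0.25338
κ = 2ρ / |p|² = 2×0.17491 / 0.25338 = 1.38062
θ = 2·atan2(ρ, z) = 2·atan2(0.17491, 0.472) = 0.70976 rad
ℓ = θ/κ = 0.70976/1.38062 = 0.51409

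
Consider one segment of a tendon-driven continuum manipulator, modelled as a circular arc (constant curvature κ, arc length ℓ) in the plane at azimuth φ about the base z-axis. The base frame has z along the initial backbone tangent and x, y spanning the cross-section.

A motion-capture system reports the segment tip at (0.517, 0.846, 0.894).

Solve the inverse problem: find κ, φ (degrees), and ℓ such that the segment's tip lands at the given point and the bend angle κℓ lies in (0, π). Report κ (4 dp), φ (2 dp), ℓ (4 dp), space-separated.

1.1126 58.57 1.5047

ρ = √(x²+y²) = √(0.517² + 0.846²) = 0.99147
φ = atan2(y, x) mod 360° = atan2(0.846, 0.517) = 58.5704°
|p|² = ρ² + z² = 0.99147² + 0.894² = 1.78224
κ = 2ρ / |p|² = 2×0.99147 / 1.78224 = 1.11261
θ = 2·atan2(ρ, z) = 2·atan2(0.99147, 0.894) = 1.67409 rad
ℓ = θ/κ = 1.67409/1.11261 = 1.50466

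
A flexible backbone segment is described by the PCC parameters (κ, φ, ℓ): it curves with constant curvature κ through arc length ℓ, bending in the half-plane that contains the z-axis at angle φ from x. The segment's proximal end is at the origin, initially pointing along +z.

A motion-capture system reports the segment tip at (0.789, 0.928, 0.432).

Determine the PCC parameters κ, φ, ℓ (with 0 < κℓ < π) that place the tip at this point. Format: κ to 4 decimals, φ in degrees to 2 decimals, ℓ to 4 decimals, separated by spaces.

ρ = √(x²+y²) = √(0.789² + 0.928²) = 1.21807
φ = atan2(y, x) mod 360° = atan2(0.928, 0.789) = 49.6283°
|p|² = ρ² + z² = 1.21807² + 0.432² = 1.67033
κ = 2ρ / |p|² = 2×1.21807 / 1.67033 = 1.45848
θ = 2·atan2(ρ, z) = 2·atan2(1.21807, 0.432) = 2.45996 rad
ℓ = θ/κ = 2.45996/1.45848 = 1.68665

1.4585 49.63 1.6867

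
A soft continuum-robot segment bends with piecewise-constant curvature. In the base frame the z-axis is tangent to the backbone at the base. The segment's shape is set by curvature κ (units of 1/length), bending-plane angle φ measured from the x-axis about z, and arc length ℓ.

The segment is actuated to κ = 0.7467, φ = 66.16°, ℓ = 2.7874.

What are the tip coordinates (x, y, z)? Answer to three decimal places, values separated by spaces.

0.806 1.824 1.168

θ = κ·ℓ = 0.7467 × 2.7874 = 2.08135 rad
ρ = (1 − cos θ)/κ = (1 − -0.48866)/0.7467 = 1.99365
z = sin θ / κ = 0.87247/0.7467 = 1.16844
x = ρ cos φ = 1.99365 × cos(66.16°) = 0.80580
y = ρ sin φ = 1.99365 × sin(66.16°) = 1.82355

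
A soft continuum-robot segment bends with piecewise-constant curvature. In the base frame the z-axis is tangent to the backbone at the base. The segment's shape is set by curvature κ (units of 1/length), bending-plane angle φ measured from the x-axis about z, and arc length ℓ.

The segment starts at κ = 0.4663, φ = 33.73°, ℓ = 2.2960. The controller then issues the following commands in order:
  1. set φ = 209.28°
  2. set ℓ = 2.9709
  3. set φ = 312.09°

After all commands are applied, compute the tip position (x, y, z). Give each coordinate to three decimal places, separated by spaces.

1.172 -1.298 2.108

initial: κ=0.4663, φ=33.73°, ℓ=2.2960
cmd 1: set φ=209.28° → (κ,φ,ℓ)=(0.4663,209.28°,2.2960) → tip=(-0.9735,-0.5458,1.8818)
cmd 2: set ℓ=2.9709 → (κ,φ,ℓ)=(0.4663,209.28°,2.9709) → tip=(-1.5256,-0.8554,2.1078)
cmd 3: set φ=312.09° → (κ,φ,ℓ)=(0.4663,312.09°,2.9709) → tip=(1.1724,-1.2980,2.1078)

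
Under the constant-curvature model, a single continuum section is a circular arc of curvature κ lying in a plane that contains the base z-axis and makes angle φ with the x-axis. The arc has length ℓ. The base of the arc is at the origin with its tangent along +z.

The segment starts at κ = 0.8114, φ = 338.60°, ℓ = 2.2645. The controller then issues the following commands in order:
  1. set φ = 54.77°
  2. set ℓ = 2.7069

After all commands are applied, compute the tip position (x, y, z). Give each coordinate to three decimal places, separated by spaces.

initial: κ=0.8114, φ=338.60°, ℓ=2.2645
cmd 1: set φ=54.77° → (κ,φ,ℓ)=(0.8114,54.77°,2.2645) → tip=(0.8983,1.2719,1.1889)
cmd 2: set ℓ=2.7069 → (κ,φ,ℓ)=(0.8114,54.77°,2.7069) → tip=(1.1273,1.5962,0.9990)

1.127 1.596 0.999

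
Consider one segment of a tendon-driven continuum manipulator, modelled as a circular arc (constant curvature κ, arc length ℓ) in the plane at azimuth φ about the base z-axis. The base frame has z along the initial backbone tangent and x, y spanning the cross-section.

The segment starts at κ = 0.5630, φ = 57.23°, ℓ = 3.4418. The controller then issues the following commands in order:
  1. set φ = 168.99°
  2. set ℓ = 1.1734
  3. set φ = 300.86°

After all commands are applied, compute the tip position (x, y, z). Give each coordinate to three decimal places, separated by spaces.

initial: κ=0.5630, φ=57.23°, ℓ=3.4418
cmd 1: set φ=168.99° → (κ,φ,ℓ)=(0.5630,168.99°,3.4418) → tip=(-2.3690,0.4609,1.6580)
cmd 2: set ℓ=1.1734 → (κ,φ,ℓ)=(0.5630,168.99°,1.1734) → tip=(-0.3668,0.0714,1.0899)
cmd 3: set φ=300.86° → (κ,φ,ℓ)=(0.5630,300.86°,1.1734) → tip=(0.1917,-0.3208,1.0899)

0.192 -0.321 1.090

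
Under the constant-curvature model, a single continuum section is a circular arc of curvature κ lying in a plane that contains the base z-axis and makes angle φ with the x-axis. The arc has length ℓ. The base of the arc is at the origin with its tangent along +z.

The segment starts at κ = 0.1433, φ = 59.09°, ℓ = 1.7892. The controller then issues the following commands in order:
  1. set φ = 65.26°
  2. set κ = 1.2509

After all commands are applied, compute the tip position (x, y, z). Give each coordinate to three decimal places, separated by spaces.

0.542 1.175 0.628

initial: κ=0.1433, φ=59.09°, ℓ=1.7892
cmd 1: set φ=65.26° → (κ,φ,ℓ)=(0.1433,65.26°,1.7892) → tip=(0.0955,0.2072,1.7697)
cmd 2: set κ=1.2509 → (κ,φ,ℓ)=(1.2509,65.26°,1.7892) → tip=(0.5416,1.1754,0.6279)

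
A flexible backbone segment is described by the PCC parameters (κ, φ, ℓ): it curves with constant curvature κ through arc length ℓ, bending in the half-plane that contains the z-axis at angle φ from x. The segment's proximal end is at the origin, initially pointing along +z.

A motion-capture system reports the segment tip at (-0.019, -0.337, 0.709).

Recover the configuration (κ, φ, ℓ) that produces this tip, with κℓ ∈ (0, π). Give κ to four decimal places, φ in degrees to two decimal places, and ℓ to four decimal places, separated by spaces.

ρ = √(x²+y²) = √(-0.019² + -0.337²) = 0.33754
φ = atan2(y, x) mod 360° = atan2(-0.337, -0.019) = 266.7731°
|p|² = ρ² + z² = 0.33754² + 0.709² = 0.61661
κ = 2ρ / |p|² = 2×0.33754 / 0.61661 = 1.09481
θ = 2·atan2(ρ, z) = 2·atan2(0.33754, 0.709) = 0.88865 rad
ℓ = θ/κ = 0.88865/1.09481 = 0.81169

1.0948 266.77 0.8117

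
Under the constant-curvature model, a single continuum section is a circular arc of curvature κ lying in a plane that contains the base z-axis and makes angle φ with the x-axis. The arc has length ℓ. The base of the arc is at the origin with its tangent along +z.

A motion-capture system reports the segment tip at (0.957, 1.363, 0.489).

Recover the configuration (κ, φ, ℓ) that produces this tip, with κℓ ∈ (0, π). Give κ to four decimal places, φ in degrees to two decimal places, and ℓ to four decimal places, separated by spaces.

ρ = √(x²+y²) = √(0.957² + 1.363²) = 1.66542
φ = atan2(y, x) mod 360° = atan2(1.363, 0.957) = 54.9262°
|p|² = ρ² + z² = 1.66542² + 0.489² = 3.01274
κ = 2ρ / |p|² = 2×1.66542 / 3.01274 = 1.10558
θ = 2·atan2(ρ, z) = 2·atan2(1.66542, 0.489) = 2.57041 rad
ℓ = θ/κ = 2.57041/1.10558 = 2.32493

1.1056 54.93 2.3249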